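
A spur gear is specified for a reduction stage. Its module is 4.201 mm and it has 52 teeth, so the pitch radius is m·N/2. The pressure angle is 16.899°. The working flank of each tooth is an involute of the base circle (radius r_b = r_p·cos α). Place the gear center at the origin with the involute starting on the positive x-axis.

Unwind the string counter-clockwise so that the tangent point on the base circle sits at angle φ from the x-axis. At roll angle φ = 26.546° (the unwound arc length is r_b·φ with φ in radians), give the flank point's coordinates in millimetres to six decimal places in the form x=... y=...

pitch radius r_p = m·N/2 = 4.201·52/2 = 109.226000
base radius r_b = r_p·cos α = 109.226000·cos 16.899° = 104.509475
roll angle φ = 26.546° = 0.46331510 rad
x = r_b·(cos φ + φ·sin φ) = 104.509475·(0.89457584 + 0.46331510·0.44691617) = 115.131698
y = r_b·(sin φ − φ·cos φ) = 104.509475·(0.44691617 − 0.46331510·0.89457584) = 3.390880

x=115.131698 y=3.390880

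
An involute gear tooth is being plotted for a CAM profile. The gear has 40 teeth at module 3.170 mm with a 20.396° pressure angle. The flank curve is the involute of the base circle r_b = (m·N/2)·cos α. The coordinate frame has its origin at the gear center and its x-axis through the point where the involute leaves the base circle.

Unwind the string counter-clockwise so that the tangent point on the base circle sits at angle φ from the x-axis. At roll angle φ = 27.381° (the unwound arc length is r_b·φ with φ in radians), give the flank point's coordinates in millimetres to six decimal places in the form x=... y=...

x=65.828376 y=2.112899

pitch radius r_p = m·N/2 = 3.170·40/2 = 63.400000
base radius r_b = r_p·cos α = 63.400000·cos 20.396° = 59.425221
roll angle φ = 27.381° = 0.47788860 rad
x = r_b·(cos φ + φ·sin φ) = 59.425221·(0.88796794 + 0.47788860·0.45990535) = 65.828376
y = r_b·(sin φ − φ·cos φ) = 59.425221·(0.45990535 − 0.47788860·0.88796794) = 2.112899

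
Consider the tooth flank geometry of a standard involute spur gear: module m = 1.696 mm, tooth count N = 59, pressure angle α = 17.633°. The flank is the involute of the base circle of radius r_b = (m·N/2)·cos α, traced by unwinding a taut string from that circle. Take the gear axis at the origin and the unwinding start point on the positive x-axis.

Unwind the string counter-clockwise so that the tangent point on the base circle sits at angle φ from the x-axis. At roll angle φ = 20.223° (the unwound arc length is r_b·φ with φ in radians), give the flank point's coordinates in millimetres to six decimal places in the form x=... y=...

x=50.559503 y=0.690201

pitch radius r_p = m·N/2 = 1.696·59/2 = 50.032000
base radius r_b = r_p·cos α = 50.032000·cos 17.633° = 47.681314
roll angle φ = 20.223° = 0.35295793 rad
x = r_b·(cos φ + φ·sin φ) = 47.681314·(0.93835434 + 0.35295793·0.34567491) = 50.559503
y = r_b·(sin φ − φ·cos φ) = 47.681314·(0.34567491 − 0.35295793·0.93835434) = 0.690201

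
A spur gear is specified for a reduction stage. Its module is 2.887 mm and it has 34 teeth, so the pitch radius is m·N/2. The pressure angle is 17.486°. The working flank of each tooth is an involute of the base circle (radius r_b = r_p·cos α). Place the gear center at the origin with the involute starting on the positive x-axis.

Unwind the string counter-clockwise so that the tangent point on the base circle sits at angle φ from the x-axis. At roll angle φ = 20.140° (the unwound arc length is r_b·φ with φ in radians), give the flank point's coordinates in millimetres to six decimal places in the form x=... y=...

pitch radius r_p = m·N/2 = 2.887·34/2 = 49.079000
base radius r_b = r_p·cos α = 49.079000·cos 17.486° = 46.811079
roll angle φ = 20.140° = 0.35150931 rad
x = r_b·(cos φ + φ·sin φ) = 46.811079·(0.93885410 + 0.35150931·0.34431522) = 49.614319
y = r_b·(sin φ − φ·cos φ) = 46.811079·(0.34431522 − 0.35150931·0.93885410) = 0.669364

x=49.614319 y=0.669364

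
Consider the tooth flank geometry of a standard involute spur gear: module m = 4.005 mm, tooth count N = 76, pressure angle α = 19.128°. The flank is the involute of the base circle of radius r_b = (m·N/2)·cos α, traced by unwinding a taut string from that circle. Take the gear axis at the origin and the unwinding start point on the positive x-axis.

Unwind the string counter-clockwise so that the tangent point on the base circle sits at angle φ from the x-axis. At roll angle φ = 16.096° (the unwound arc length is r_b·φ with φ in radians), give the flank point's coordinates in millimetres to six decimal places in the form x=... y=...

x=149.349863 y=1.054276

pitch radius r_p = m·N/2 = 4.005·76/2 = 152.190000
base radius r_b = r_p·cos α = 152.190000·cos 19.128° = 143.787421
roll angle φ = 16.096° = 0.28092820 rad
x = r_b·(cos φ + φ·sin φ) = 143.787421·(0.96079851 + 0.28092820·0.27724758) = 149.349863
y = r_b·(sin φ − φ·cos φ) = 143.787421·(0.27724758 − 0.28092820·0.96079851) = 1.054276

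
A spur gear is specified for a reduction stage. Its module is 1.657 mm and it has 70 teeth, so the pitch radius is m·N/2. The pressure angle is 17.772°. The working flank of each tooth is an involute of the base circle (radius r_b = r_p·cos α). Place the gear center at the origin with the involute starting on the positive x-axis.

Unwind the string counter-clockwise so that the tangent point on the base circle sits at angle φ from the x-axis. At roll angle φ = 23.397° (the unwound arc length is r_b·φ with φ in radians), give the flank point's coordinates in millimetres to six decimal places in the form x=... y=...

x=59.641893 y=1.232783

pitch radius r_p = m·N/2 = 1.657·70/2 = 57.995000
base radius r_b = r_p·cos α = 57.995000·cos 17.772° = 55.227401
roll angle φ = 23.397° = 0.40835469 rad
x = r_b·(cos φ + φ·sin φ) = 55.227401·(0.91777542 + 0.40835469·0.39709984) = 59.641893
y = r_b·(sin φ − φ·cos φ) = 55.227401·(0.39709984 − 0.40835469·0.91777542) = 1.232783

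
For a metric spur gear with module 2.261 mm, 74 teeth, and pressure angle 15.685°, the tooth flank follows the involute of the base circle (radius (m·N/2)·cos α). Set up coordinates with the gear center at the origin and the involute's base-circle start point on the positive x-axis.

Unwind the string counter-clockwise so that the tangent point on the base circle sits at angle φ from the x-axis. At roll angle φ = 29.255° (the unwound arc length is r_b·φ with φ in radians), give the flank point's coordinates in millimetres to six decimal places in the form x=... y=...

x=90.366346 y=3.481511

pitch radius r_p = m·N/2 = 2.261·74/2 = 83.657000
base radius r_b = r_p·cos α = 83.657000·cos 15.685° = 80.541827
roll angle φ = 29.255° = 0.51059607 rad
x = r_b·(cos φ + φ·sin φ) = 80.541827·(0.87245336 + 0.51059607·0.48869738) = 90.366346
y = r_b·(sin φ − φ·cos φ) = 80.541827·(0.48869738 − 0.51059607·0.87245336) = 3.481511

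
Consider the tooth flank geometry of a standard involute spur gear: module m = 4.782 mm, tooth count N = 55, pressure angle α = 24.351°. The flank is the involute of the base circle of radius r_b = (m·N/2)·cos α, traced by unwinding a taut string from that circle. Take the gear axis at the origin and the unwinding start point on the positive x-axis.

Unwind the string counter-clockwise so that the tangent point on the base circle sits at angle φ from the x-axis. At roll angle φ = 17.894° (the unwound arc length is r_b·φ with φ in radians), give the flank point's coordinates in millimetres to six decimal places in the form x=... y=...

pitch radius r_p = m·N/2 = 4.782·55/2 = 131.505000
base radius r_b = r_p·cos α = 131.505000·cos 24.351° = 119.805871
roll angle φ = 17.894° = 0.31230922 rad
x = r_b·(cos φ + φ·sin φ) = 119.805871·(0.95162658 + 0.31230922·0.30725697) = 125.506925
y = r_b·(sin φ − φ·cos φ) = 119.805871·(0.30725697 − 0.31230922·0.95162658) = 1.204673

x=125.506925 y=1.204673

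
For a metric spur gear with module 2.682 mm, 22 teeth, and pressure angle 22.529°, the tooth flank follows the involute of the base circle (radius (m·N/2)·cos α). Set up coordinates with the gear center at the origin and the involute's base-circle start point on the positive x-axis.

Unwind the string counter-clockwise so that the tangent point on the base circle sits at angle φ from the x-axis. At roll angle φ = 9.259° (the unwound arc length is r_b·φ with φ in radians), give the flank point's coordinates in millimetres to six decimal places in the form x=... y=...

x=27.604075 y=0.038234

pitch radius r_p = m·N/2 = 2.682·22/2 = 29.502000
base radius r_b = r_p·cos α = 29.502000·cos 22.529° = 27.250576
roll angle φ = 9.259° = 0.16160004 rad
x = r_b·(cos φ + φ·sin φ) = 27.250576·(0.98697111 + 0.16160004·0.16089760) = 27.604075
y = r_b·(sin φ − φ·cos φ) = 27.250576·(0.16089760 − 0.16160004·0.98697111) = 0.038234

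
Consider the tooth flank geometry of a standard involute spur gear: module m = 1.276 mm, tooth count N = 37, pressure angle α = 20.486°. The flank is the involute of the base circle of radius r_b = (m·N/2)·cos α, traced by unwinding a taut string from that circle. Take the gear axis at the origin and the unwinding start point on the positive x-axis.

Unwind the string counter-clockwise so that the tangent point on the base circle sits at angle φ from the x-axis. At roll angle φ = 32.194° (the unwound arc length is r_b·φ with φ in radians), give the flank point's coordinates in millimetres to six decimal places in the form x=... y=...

x=25.333163 y=1.266809

pitch radius r_p = m·N/2 = 1.276·37/2 = 23.606000
base radius r_b = r_p·cos α = 23.606000·cos 20.486° = 22.113103
roll angle φ = 32.194° = 0.56189130 rad
x = r_b·(cos φ + φ·sin φ) = 22.113103·(0.84624896 + 0.56189130·0.53278766) = 25.333163
y = r_b·(sin φ − φ·cos φ) = 22.113103·(0.53278766 − 0.56189130·0.84624896) = 1.266809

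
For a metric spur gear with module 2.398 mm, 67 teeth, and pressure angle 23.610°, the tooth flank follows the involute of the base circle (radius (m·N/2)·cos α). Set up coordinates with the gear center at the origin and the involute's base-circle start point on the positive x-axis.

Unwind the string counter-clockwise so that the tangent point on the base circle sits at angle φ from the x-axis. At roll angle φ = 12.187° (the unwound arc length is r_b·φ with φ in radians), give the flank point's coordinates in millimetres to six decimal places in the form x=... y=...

pitch radius r_p = m·N/2 = 2.398·67/2 = 80.333000
base radius r_b = r_p·cos α = 80.333000·cos 23.610° = 73.608553
roll angle φ = 12.187° = 0.21270328 rad
x = r_b·(cos φ + φ·sin φ) = 73.608553·(0.97746382 + 0.21270328·0.21110302) = 75.254891
y = r_b·(sin φ − φ·cos φ) = 73.608553·(0.21110302 − 0.21270328·0.97746382) = 0.235052

x=75.254891 y=0.235052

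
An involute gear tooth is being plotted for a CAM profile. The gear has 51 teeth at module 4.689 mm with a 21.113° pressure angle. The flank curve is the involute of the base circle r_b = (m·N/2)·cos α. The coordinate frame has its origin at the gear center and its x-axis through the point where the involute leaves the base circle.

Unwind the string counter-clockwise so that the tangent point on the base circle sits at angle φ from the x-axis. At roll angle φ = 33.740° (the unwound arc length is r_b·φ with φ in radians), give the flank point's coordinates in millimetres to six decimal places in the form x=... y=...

x=129.238428 y=7.332515

pitch radius r_p = m·N/2 = 4.689·51/2 = 119.569500
base radius r_b = r_p·cos α = 119.569500·cos 21.113° = 111.543018
roll angle φ = 33.740° = 0.58887409 rad
x = r_b·(cos φ + φ·sin φ) = 111.543018·(0.83156656 + 0.58887409·0.55542511) = 129.238428
y = r_b·(sin φ − φ·cos φ) = 111.543018·(0.55542511 − 0.58887409·0.83156656) = 7.332515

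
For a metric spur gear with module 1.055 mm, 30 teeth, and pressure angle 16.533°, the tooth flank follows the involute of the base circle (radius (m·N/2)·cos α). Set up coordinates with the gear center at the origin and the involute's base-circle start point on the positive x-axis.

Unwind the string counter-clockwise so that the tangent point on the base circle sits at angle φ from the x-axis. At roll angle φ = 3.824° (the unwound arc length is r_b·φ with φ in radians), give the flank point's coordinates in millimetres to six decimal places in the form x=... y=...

pitch radius r_p = m·N/2 = 1.055·30/2 = 15.825000
base radius r_b = r_p·cos α = 15.825000·cos 16.533° = 15.170731
roll angle φ = 3.824° = 0.06674139 rad
x = r_b·(cos φ + φ·sin φ) = 15.170731·(0.99777362 + 0.06674139·0.06669185) = 15.204482
y = r_b·(sin φ − φ·cos φ) = 15.170731·(0.06669185 − 0.06674139·0.99777362) = 0.001503

x=15.204482 y=0.001503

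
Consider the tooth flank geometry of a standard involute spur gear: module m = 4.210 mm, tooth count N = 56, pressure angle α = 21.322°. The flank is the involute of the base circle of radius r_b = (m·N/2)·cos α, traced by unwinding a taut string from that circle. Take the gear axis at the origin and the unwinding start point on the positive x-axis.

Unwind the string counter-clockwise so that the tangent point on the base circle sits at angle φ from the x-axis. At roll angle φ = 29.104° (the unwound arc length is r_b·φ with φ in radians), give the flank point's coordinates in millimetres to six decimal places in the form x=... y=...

x=123.077450 y=4.674859

pitch radius r_p = m·N/2 = 4.210·56/2 = 117.880000
base radius r_b = r_p·cos α = 117.880000·cos 21.322° = 109.811312
roll angle φ = 29.104° = 0.50796063 rad
x = r_b·(cos φ + φ·sin φ) = 109.811312·(0.87373827 + 0.50796063·0.48639638) = 123.077450
y = r_b·(sin φ − φ·cos φ) = 109.811312·(0.48639638 − 0.50796063·0.87373827) = 4.674859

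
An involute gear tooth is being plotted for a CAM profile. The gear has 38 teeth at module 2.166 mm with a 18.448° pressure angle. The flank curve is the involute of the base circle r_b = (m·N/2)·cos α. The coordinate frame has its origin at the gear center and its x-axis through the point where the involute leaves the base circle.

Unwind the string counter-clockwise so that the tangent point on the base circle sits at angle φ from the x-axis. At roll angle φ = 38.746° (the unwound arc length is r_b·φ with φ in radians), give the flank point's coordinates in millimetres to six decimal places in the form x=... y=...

x=46.970697 y=3.843259

pitch radius r_p = m·N/2 = 2.166·38/2 = 41.154000
base radius r_b = r_p·cos α = 41.154000·cos 18.448° = 39.039147
roll angle φ = 38.746° = 0.67624527 rad
x = r_b·(cos φ + φ·sin φ) = 39.039147·(0.77992818 + 0.67624527·0.62586902) = 46.970697
y = r_b·(sin φ − φ·cos φ) = 39.039147·(0.62586902 − 0.67624527·0.77992818) = 3.843259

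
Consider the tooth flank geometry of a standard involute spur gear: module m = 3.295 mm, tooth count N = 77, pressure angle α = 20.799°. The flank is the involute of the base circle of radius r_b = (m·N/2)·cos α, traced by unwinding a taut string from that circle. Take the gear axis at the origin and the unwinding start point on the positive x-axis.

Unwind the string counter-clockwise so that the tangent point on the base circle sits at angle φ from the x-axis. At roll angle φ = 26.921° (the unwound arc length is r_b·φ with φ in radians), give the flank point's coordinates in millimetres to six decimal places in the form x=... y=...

pitch radius r_p = m·N/2 = 3.295·77/2 = 126.857500
base radius r_b = r_p·cos α = 126.857500·cos 20.799° = 118.590434
roll angle φ = 26.921° = 0.46986009 rad
x = r_b·(cos φ + φ·sin φ) = 118.590434·(0.89163164 + 0.46986009·0.45276154) = 130.967270
y = r_b·(sin φ − φ·cos φ) = 118.590434·(0.45276154 − 0.46986009·0.89163164) = 4.010659

x=130.967270 y=4.010659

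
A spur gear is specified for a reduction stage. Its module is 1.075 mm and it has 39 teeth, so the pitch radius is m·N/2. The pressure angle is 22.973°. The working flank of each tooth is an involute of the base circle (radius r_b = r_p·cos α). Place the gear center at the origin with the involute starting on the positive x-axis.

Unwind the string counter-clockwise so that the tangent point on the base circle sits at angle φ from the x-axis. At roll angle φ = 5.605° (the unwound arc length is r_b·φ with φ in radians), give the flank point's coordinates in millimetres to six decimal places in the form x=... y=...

pitch radius r_p = m·N/2 = 1.075·39/2 = 20.962500
base radius r_b = r_p·cos α = 20.962500·cos 22.973° = 19.299941
roll angle φ = 5.605° = 0.09782570 rad
x = r_b·(cos φ + φ·sin φ) = 19.299941·(0.99521888 + 0.09782570·0.09766975) = 19.392069
y = r_b·(sin φ − φ·cos φ) = 19.299941·(0.09766975 − 0.09782570·0.99521888) = 0.006017

x=19.392069 y=0.006017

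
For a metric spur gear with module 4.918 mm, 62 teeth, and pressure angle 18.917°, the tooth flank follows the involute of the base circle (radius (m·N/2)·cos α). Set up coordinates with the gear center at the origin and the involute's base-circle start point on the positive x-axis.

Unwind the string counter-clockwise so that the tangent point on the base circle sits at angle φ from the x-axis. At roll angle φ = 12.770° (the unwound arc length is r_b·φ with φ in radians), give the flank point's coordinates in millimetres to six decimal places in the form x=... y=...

x=147.761403 y=0.529616

pitch radius r_p = m·N/2 = 4.918·62/2 = 152.458000
base radius r_b = r_p·cos α = 152.458000·cos 18.917° = 144.223623
roll angle φ = 12.770° = 0.22287855 rad
x = r_b·(cos φ + φ·sin φ) = 144.223623·(0.97526522 + 0.22287855·0.22103788) = 147.761403
y = r_b·(sin φ − φ·cos φ) = 144.223623·(0.22103788 − 0.22287855·0.97526522) = 0.529616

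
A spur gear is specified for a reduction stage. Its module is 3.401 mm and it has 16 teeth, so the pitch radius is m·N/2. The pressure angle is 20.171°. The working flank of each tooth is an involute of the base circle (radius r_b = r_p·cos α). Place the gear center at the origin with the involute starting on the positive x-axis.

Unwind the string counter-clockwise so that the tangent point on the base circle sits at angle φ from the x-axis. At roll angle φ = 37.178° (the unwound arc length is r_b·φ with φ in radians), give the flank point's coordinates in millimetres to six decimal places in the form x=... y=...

x=30.362997 y=2.229361

pitch radius r_p = m·N/2 = 3.401·16/2 = 27.208000
base radius r_b = r_p·cos α = 27.208000·cos 20.171° = 25.539270
roll angle φ = 37.178° = 0.64887851 rad
x = r_b·(cos φ + φ·sin φ) = 25.539270·(0.79676201 + 0.64887851·0.60429322) = 30.362997
y = r_b·(sin φ − φ·cos φ) = 25.539270·(0.60429322 − 0.64887851·0.79676201) = 2.229361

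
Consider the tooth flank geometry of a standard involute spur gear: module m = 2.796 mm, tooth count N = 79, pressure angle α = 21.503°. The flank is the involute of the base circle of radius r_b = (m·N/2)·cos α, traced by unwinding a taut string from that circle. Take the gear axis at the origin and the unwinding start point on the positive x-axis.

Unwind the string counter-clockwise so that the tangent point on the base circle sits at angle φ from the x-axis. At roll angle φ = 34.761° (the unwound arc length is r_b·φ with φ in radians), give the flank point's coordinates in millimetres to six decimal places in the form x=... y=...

pitch radius r_p = m·N/2 = 2.796·79/2 = 110.442000
base radius r_b = r_p·cos α = 110.442000·cos 21.503° = 102.755058
roll angle φ = 34.761° = 0.60669390 rad
x = r_b·(cos φ + φ·sin φ) = 102.755058·(0.82153749 + 0.60669390·0.57015450) = 119.961058
y = r_b·(sin φ − φ·cos φ) = 102.755058·(0.57015450 − 0.60669390·0.82153749) = 7.370899

x=119.961058 y=7.370899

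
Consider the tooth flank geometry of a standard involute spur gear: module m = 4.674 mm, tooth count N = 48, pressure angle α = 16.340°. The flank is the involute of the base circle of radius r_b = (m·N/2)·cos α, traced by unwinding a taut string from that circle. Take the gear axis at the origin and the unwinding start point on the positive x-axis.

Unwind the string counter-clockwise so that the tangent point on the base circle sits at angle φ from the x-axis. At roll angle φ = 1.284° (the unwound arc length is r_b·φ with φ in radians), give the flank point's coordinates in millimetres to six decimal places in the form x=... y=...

x=107.672139 y=0.000404

pitch radius r_p = m·N/2 = 4.674·48/2 = 112.176000
base radius r_b = r_p·cos α = 112.176000·cos 16.340° = 107.645112
roll angle φ = 1.284° = 0.02241003 rad
x = r_b·(cos φ + φ·sin φ) = 107.645112·(0.99974891 + 0.02241003·0.02240815) = 107.672139
y = r_b·(sin φ − φ·cos φ) = 107.645112·(0.02240815 − 0.02241003·0.99974891) = 0.000404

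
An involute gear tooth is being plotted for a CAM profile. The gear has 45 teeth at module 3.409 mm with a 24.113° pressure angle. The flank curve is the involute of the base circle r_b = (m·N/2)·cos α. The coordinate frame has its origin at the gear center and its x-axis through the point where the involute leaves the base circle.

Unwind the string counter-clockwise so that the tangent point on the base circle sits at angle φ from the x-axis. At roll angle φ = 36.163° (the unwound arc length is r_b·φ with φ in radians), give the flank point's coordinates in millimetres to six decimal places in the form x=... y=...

x=82.595961 y=5.637168

pitch radius r_p = m·N/2 = 3.409·45/2 = 76.702500
base radius r_b = r_p·cos α = 76.702500·cos 24.113° = 70.009555
roll angle φ = 36.163° = 0.63116342 rad
x = r_b·(cos φ + φ·sin φ) = 70.009555·(0.80734154 + 0.63116342·0.59008443) = 82.595961
y = r_b·(sin φ − φ·cos φ) = 70.009555·(0.59008443 − 0.63116342·0.80734154) = 5.637168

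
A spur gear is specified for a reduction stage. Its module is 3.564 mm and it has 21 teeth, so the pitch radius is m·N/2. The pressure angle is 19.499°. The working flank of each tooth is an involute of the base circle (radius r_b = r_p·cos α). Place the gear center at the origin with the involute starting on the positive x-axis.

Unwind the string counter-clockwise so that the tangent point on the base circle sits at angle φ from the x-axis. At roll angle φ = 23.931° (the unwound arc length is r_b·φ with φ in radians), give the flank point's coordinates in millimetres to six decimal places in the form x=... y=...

pitch radius r_p = m·N/2 = 3.564·21/2 = 37.422000
base radius r_b = r_p·cos α = 37.422000·cos 19.499° = 35.275748
roll angle φ = 23.931° = 0.41767474 rad
x = r_b·(cos φ + φ·sin φ) = 35.275748·(0.91403462 + 0.41767474·0.40563619) = 38.219813
y = r_b·(sin φ − φ·cos φ) = 35.275748·(0.40563619 − 0.41767474·0.91403462) = 0.841927

x=38.219813 y=0.841927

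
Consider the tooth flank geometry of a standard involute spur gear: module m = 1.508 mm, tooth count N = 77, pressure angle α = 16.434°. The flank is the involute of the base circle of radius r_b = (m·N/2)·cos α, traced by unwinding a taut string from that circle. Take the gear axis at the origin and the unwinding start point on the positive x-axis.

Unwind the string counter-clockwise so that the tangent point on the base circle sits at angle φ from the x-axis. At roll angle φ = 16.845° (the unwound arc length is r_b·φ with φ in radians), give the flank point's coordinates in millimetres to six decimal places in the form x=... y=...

pitch radius r_p = m·N/2 = 1.508·77/2 = 58.058000
base radius r_b = r_p·cos α = 58.058000·cos 16.434° = 55.686114
roll angle φ = 16.845° = 0.29400071 rad
x = r_b·(cos φ + φ·sin φ) = 55.686114·(0.95709220 + 0.29400071·0.28978358) = 58.041011
y = r_b·(sin φ − φ·cos φ) = 55.686114·(0.28978358 − 0.29400071·0.95709220) = 0.467641

x=58.041011 y=0.467641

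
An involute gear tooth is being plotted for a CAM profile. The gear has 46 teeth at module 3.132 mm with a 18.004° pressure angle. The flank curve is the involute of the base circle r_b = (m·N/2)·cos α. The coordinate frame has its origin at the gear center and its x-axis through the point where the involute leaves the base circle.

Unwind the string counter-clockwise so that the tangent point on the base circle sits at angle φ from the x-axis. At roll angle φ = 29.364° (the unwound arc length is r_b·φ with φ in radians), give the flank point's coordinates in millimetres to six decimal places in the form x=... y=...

x=76.923609 y=2.994005

pitch radius r_p = m·N/2 = 3.132·46/2 = 72.036000
base radius r_b = r_p·cos α = 72.036000·cos 18.004° = 68.508753
roll angle φ = 29.364° = 0.51249848 rad
x = r_b·(cos φ + φ·sin φ) = 68.508753·(0.87152208 + 0.51249848·0.49035626) = 76.923609
y = r_b·(sin φ − φ·cos φ) = 68.508753·(0.49035626 − 0.51249848·0.87152208) = 2.994005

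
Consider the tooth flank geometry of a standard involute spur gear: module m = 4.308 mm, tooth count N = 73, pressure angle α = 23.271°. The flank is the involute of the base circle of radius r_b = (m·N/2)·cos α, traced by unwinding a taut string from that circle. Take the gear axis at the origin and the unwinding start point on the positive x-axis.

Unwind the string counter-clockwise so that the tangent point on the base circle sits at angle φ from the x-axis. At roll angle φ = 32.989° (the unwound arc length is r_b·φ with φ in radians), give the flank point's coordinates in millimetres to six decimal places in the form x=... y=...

pitch radius r_p = m·N/2 = 4.308·73/2 = 157.242000
base radius r_b = r_p·cos α = 157.242000·cos 23.271° = 144.449808
roll angle φ = 32.989° = 0.57576667 rad
x = r_b·(cos φ + φ·sin φ) = 144.449808·(0.83877512 + 0.57576667·0.54447801) = 166.444805
y = r_b·(sin φ − φ·cos φ) = 144.449808·(0.54447801 − 0.57576667·0.83877512) = 8.889334

x=166.444805 y=8.889334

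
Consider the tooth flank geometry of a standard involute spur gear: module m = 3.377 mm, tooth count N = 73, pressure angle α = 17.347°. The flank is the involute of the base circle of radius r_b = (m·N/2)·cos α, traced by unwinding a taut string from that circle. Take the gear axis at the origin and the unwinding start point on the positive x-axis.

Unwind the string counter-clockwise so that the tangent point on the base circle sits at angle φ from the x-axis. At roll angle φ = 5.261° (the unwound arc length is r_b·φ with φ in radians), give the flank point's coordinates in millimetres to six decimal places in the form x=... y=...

pitch radius r_p = m·N/2 = 3.377·73/2 = 123.260500
base radius r_b = r_p·cos α = 123.260500·cos 17.347° = 117.654186
roll angle φ = 5.261° = 0.09182177 rad
x = r_b·(cos φ + φ·sin φ) = 117.654186·(0.99578734 + 0.09182177·0.09169280) = 118.149126
y = r_b·(sin φ − φ·cos φ) = 117.654186·(0.09169280 − 0.09182177·0.99578734) = 0.030336

x=118.149126 y=0.030336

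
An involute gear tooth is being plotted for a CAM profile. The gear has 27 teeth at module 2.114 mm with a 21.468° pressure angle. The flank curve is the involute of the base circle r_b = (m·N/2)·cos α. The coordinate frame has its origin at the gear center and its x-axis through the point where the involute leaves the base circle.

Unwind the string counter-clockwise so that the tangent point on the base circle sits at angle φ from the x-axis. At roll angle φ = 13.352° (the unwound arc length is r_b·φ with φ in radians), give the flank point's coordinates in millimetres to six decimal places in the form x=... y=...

pitch radius r_p = m·N/2 = 2.114·27/2 = 28.539000
base radius r_b = r_p·cos α = 28.539000·cos 21.468° = 26.559025
roll angle φ = 13.352° = 0.23303636 rad
x = r_b·(cos φ + φ·sin φ) = 26.559025·(0.97296969 + 0.23303636·0.23093287) = 27.270420
y = r_b·(sin φ − φ·cos φ) = 26.559025·(0.23093287 − 0.23303636·0.97296969) = 0.111430

x=27.270420 y=0.111430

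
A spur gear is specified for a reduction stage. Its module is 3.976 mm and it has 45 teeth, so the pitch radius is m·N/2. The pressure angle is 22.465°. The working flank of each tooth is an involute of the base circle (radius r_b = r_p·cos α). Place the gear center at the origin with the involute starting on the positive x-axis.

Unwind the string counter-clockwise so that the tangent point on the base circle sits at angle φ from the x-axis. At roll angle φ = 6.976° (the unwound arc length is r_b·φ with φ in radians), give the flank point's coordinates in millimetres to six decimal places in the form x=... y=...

x=83.281653 y=0.049664

pitch radius r_p = m·N/2 = 3.976·45/2 = 89.460000
base radius r_b = r_p·cos α = 89.460000·cos 22.465° = 82.671160
roll angle φ = 6.976° = 0.12175417 rad
x = r_b·(cos φ + φ·sin φ) = 82.671160·(0.99259711 + 0.12175417·0.12145358) = 83.281653
y = r_b·(sin φ − φ·cos φ) = 82.671160·(0.12145358 − 0.12175417·0.99259711) = 0.049664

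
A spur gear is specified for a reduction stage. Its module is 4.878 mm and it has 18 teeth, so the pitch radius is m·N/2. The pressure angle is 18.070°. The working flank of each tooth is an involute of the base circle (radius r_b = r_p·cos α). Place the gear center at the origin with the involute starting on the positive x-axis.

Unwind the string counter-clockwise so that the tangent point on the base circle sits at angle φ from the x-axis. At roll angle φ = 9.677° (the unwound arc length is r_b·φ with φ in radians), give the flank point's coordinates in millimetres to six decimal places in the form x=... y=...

pitch radius r_p = m·N/2 = 4.878·18/2 = 43.902000
base radius r_b = r_p·cos α = 43.902000·cos 18.070° = 41.736677
roll angle φ = 9.677° = 0.16889551 rad
x = r_b·(cos φ + φ·sin φ) = 41.736677·(0.98577103 + 0.16889551·0.16809368) = 42.327723
y = r_b·(sin φ − φ·cos φ) = 41.736677·(0.16809368 − 0.16889551·0.98577103) = 0.066836

x=42.327723 y=0.066836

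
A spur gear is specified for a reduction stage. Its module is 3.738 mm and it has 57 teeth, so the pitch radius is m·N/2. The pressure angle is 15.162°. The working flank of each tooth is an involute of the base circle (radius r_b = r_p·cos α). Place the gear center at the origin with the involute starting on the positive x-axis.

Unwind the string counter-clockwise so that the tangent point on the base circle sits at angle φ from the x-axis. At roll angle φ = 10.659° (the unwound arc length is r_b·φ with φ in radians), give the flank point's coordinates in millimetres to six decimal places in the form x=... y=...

pitch radius r_p = m·N/2 = 3.738·57/2 = 106.533000
base radius r_b = r_p·cos α = 106.533000·cos 15.162° = 102.824605
roll angle φ = 10.659° = 0.18603464 rad
x = r_b·(cos φ + φ·sin φ) = 102.824605·(0.98274541 + 0.18603464·0.18496342) = 104.588562
y = r_b·(sin φ − φ·cos φ) = 102.824605·(0.18496342 − 0.18603464·0.98274541) = 0.219914

x=104.588562 y=0.219914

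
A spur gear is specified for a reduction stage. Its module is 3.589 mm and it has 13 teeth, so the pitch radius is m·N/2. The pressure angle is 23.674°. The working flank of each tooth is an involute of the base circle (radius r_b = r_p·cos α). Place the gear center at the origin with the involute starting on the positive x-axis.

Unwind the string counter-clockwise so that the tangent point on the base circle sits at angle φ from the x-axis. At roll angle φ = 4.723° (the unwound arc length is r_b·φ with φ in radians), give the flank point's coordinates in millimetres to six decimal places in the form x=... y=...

x=21.437753 y=0.003986

pitch radius r_p = m·N/2 = 3.589·13/2 = 23.328500
base radius r_b = r_p·cos α = 23.328500·cos 23.674° = 21.365288
roll angle φ = 4.723° = 0.08243190 rad
x = r_b·(cos φ + φ·sin φ) = 21.365288·(0.99660441 + 0.08243190·0.08233858) = 21.437753
y = r_b·(sin φ − φ·cos φ) = 21.365288·(0.08233858 − 0.08243190·0.99660441) = 0.003986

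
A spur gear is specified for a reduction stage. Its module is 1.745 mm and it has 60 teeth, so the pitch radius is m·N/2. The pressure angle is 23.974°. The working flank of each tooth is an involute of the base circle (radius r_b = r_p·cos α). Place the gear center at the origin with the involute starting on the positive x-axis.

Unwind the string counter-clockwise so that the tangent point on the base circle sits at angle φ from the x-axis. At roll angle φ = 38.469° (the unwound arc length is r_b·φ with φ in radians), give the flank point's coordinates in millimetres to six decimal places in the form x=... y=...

x=57.430338 y=4.611823

pitch radius r_p = m·N/2 = 1.745·60/2 = 52.350000
base radius r_b = r_p·cos α = 52.350000·cos 23.974° = 47.833762
roll angle φ = 38.469° = 0.67141071 rad
x = r_b·(cos φ + φ·sin φ) = 47.833762·(0.78294486 + 0.67141071·0.62209111) = 57.430338
y = r_b·(sin φ − φ·cos φ) = 47.833762·(0.62209111 − 0.67141071·0.78294486) = 4.611823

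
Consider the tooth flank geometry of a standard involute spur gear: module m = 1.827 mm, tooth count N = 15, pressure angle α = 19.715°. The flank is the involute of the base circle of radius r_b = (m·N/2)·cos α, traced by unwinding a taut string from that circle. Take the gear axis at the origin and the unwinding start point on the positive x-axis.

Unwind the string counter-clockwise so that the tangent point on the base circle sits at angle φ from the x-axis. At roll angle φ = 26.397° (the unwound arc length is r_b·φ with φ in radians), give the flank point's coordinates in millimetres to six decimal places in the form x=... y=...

x=14.196486 y=0.411618

pitch radius r_p = m·N/2 = 1.827·15/2 = 13.702500
base radius r_b = r_p·cos α = 13.702500·cos 19.715° = 12.899290
roll angle φ = 26.397° = 0.46071456 rad
x = r_b·(cos φ + φ·sin φ) = 12.899290·(0.89573504 + 0.46071456·0.44458828) = 14.196486
y = r_b·(sin φ − φ·cos φ) = 12.899290·(0.44458828 − 0.46071456·0.89573504) = 0.411618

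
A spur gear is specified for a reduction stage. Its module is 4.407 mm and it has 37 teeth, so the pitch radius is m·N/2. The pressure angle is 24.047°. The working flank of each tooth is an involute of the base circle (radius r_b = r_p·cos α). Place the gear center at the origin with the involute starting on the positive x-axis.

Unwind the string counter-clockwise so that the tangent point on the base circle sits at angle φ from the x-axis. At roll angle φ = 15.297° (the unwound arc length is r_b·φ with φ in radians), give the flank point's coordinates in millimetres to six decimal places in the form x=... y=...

x=77.060105 y=0.468940

pitch radius r_p = m·N/2 = 4.407·37/2 = 81.529500
base radius r_b = r_p·cos α = 81.529500·cos 24.047° = 74.453677
roll angle φ = 15.297° = 0.26698302 rad
x = r_b·(cos φ + φ·sin φ) = 74.453677·(0.96457123 + 0.26698302·0.26382255) = 77.060105
y = r_b·(sin φ − φ·cos φ) = 74.453677·(0.26382255 − 0.26698302·0.96457123) = 0.468940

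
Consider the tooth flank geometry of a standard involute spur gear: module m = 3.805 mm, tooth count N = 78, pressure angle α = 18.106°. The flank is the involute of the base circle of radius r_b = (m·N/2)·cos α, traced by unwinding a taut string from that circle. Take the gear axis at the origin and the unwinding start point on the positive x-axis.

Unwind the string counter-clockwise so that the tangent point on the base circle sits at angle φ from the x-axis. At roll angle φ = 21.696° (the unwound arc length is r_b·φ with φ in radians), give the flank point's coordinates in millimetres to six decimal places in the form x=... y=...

pitch radius r_p = m·N/2 = 3.805·78/2 = 148.395000
base radius r_b = r_p·cos α = 148.395000·cos 18.106° = 141.046953
roll angle φ = 21.696° = 0.37866663 rad
x = r_b·(cos φ + φ·sin φ) = 141.046953·(0.92915838 + 0.37866663·0.36968189) = 150.799586
y = r_b·(sin φ − φ·cos φ) = 141.046953·(0.36968189 − 0.37866663·0.92915838) = 2.516364

x=150.799586 y=2.516364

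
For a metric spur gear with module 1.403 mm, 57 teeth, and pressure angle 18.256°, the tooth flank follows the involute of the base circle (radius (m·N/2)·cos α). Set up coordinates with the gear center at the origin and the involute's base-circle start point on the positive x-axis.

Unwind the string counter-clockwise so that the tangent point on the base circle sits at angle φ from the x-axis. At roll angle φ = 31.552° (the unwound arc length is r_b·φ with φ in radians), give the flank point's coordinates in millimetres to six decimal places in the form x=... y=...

x=43.301406 y=2.050394

pitch radius r_p = m·N/2 = 1.403·57/2 = 39.985500
base radius r_b = r_p·cos α = 39.985500·cos 18.256° = 37.972883
roll angle φ = 31.552° = 0.55068629 rad
x = r_b·(cos φ + φ·sin φ) = 37.972883·(0.85216561 + 0.55068629·0.52327218) = 43.301406
y = r_b·(sin φ − φ·cos φ) = 37.972883·(0.52327218 − 0.55068629·0.85216561) = 2.050394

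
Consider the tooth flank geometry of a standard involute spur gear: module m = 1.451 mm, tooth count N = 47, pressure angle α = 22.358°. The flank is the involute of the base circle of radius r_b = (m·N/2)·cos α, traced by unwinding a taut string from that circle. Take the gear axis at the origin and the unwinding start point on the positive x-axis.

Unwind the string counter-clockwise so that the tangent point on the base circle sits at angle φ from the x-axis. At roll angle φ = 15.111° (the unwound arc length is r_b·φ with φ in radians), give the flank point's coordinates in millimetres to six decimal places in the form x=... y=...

pitch radius r_p = m·N/2 = 1.451·47/2 = 34.098500
base radius r_b = r_p·cos α = 34.098500·cos 22.358° = 31.535150
roll angle φ = 15.111° = 0.26373670 rad
x = r_b·(cos φ + φ·sin φ) = 31.535150·(0.96542260 + 0.26373670·0.26068986) = 32.612897
y = r_b·(sin φ − φ·cos φ) = 31.535150·(0.26068986 − 0.26373670·0.96542260) = 0.191497

x=32.612897 y=0.191497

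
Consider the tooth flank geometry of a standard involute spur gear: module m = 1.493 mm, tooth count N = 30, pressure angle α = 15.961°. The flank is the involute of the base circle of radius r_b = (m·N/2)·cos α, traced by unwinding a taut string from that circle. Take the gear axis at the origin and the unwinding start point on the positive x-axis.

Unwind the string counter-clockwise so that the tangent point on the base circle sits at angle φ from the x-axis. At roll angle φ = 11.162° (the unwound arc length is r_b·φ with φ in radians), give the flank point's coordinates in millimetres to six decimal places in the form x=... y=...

x=21.936372 y=0.052865

pitch radius r_p = m·N/2 = 1.493·30/2 = 22.395000
base radius r_b = r_p·cos α = 22.395000·cos 15.961° = 21.531652
roll angle φ = 11.162° = 0.19481365 rad
x = r_b·(cos φ + φ·sin φ) = 21.531652·(0.98108376 + 0.19481365·0.19358371) = 21.936372
y = r_b·(sin φ − φ·cos φ) = 21.531652·(0.19358371 − 0.19481365·0.98108376) = 0.052865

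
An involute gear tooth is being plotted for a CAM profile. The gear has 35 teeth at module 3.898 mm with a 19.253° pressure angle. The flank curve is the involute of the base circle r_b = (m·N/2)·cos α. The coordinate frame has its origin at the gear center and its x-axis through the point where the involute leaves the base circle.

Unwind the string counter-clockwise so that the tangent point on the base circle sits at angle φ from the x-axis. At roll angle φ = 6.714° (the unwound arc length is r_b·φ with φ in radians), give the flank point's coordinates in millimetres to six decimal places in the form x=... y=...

x=64.840491 y=0.034494

pitch radius r_p = m·N/2 = 3.898·35/2 = 68.215000
base radius r_b = r_p·cos α = 68.215000·cos 19.253° = 64.399855
roll angle φ = 6.714° = 0.11718141 rad
x = r_b·(cos φ + φ·sin φ) = 64.399855·(0.99314211 + 0.11718141·0.11691341) = 64.840491
y = r_b·(sin φ − φ·cos φ) = 64.399855·(0.11691341 − 0.11718141·0.99314211) = 0.034494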